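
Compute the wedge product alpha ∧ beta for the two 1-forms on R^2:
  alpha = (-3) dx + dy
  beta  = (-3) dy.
alpha ∧ beta = (9) dx ∧ dy

Distribute the wedge, using dx_i ∧ dx_j = -dx_j ∧ dx_i and dx_i ∧ dx_i = 0. For each pair (i, j) with i < j, the coefficient of dx_i ∧ dx_j in alpha ∧ beta is (alpha_i * beta_j - alpha_j * beta_i). Collecting: alpha ∧ beta = (9) dx ∧ dy.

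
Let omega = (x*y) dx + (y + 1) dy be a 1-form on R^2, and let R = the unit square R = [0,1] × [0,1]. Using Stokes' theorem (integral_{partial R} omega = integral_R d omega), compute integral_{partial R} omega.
integral_(partial R) omega = -1/2

Stokes: integral_partial_R omega = integral_R d omega with d omega = (∂Q/∂x - ∂P/∂y) dx ∧ dy.
  ∂Q/∂x = 0
  ∂P/∂y = x
  integrand = ∂Q/∂x - ∂P/∂y = -x.
Integrating over R: integral_0^1 integral_0^1 (-x) dx dy = -1/2.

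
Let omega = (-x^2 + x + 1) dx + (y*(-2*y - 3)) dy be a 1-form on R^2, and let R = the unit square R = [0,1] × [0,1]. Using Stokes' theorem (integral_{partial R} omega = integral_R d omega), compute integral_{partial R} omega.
integral_(partial R) omega = 0

Stokes: integral_partial_R omega = integral_R d omega with d omega = (∂Q/∂x - ∂P/∂y) dx ∧ dy.
  ∂Q/∂x = 0
  ∂P/∂y = 0
  integrand = ∂Q/∂x - ∂P/∂y = 0.
Integrating over R: integral_0^1 integral_0^1 (0) dx dy = 0.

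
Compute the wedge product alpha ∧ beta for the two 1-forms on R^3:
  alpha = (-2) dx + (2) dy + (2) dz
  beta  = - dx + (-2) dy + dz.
alpha ∧ beta = (6) dx ∧ dy + (6) dy ∧ dz

Distribute the wedge, using dx_i ∧ dx_j = -dx_j ∧ dx_i and dx_i ∧ dx_i = 0. For each pair (i, j) with i < j, the coefficient of dx_i ∧ dx_j in alpha ∧ beta is (alpha_i * beta_j - alpha_j * beta_i). Collecting: alpha ∧ beta = (6) dx ∧ dy + (6) dy ∧ dz.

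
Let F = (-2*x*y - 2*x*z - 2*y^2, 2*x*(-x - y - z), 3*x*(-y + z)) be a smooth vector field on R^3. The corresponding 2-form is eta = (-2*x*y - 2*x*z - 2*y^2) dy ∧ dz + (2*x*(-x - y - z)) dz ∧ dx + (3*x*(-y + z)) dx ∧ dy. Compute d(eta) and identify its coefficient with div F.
d(eta) = (x - 2*y - 2*z) dx ∧ dy ∧ dz; div F = x - 2*y - 2*z

For a 2-form in R^3 of the form above, applying d gives a 3-form with coefficient ∂P/∂x + ∂Q/∂y + ∂R/∂z:
  ∂P/∂x = -2*y - 2*z
  ∂Q/∂y = -2*x
  ∂R/∂z = 3*x
Sum = x - 2*y - 2*z, which is exactly div F.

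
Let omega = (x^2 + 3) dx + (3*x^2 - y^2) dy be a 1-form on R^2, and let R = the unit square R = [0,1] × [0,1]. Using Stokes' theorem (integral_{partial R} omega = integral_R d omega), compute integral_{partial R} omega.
integral_(partial R) omega = 3

Stokes: integral_partial_R omega = integral_R d omega with d omega = (∂Q/∂x - ∂P/∂y) dx ∧ dy.
  ∂Q/∂x = 6*x
  ∂P/∂y = 0
  integrand = ∂Q/∂x - ∂P/∂y = 6*x.
Integrating over R: integral_0^1 integral_0^1 (6*x) dx dy = 3.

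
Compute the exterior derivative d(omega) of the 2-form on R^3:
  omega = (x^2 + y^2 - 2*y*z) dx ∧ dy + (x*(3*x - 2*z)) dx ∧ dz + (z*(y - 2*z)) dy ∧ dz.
d(omega) = (-2*y) dx ∧ dy ∧ dz

For a 2-form omega = sum_{i<j} g_{ij} dx_i ∧ dx_j, the exterior derivative is
  d(omega) = sum_{i<j} d(g_{ij}) ∧ dx_i ∧ dx_j = sum_{i<j, k} (∂g_{ij}/∂x_k) dx_k ∧ dx_i ∧ dx_j.
Expand each term, using dx_k ∧ dx_i ∧ dx_j = sgn(permutation) dx_{(a)} ∧ dx_{(b)} ∧ dx_{(c)} with (a < b < c) sorted:
  d(x^2 + y^2 - 2*y*z) includes (∂/∂z)(x^2 + y^2 - 2*y*z) dz = (-2*y) dz, which multiplied by dx ∧ dy gives (-2*y) dx ∧ dy ∧ dz
Collecting like 3-forms: d(omega) = (-2*y) dx ∧ dy ∧ dz.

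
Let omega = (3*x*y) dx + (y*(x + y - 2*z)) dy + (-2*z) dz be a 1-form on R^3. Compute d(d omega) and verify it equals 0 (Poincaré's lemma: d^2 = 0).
d(d omega) = 0

Step 1: d omega = sum_{i<j} (∂f_j/∂x_i - ∂f_i/∂x_j) dx_i ∧ dx_j:
  coeff of dx ∧ dy: -3*x + y
  coeff of dx ∧ dz: 0
  coeff of dy ∧ dz: 2*y
Step 2: Apply d again to each 2-form coefficient. The only possible 3-form in R^3 is dx ∧ dy ∧ dz, with coefficient
  ∂(coeff of dy∧dz)/∂x - ∂(coeff of dx∧dz)/∂y + ∂(coeff of dx∧dy)/∂z
  = ∂/∂x (2*y) - ∂/∂y (0) + ∂/∂z (-3*x + y).
Each of these terms simplifies to sums of mixed partials that cancel in pairs. The result is 0 (by equality of mixed partials for smooth functions — Schwarz / Clairaut).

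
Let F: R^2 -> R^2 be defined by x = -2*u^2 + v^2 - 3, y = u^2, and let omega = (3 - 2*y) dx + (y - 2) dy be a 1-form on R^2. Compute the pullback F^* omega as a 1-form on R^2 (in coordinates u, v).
F^* omega = (10*u^3 - 16*u) du + (2*v*(3 - 2*u^2)) dv

Using F^*(f dg) = (f ∘ F) d(g ∘ F), substitute each coordinate x_i by F_i(u, v) in f_i, and replace dx_i by d F_i = (∂F_i/∂u) du + (∂F_i/∂v) dv.
  For the x component: f_1(F) = 3 - 2*u^2; d F_1 = (-4*u) du + (2*v) dv
  For the y component: f_2(F) = u^2 - 2; d F_2 = (2*u) du + (0) dv
Combining and collecting du, dv coefficients:
  coeff of du: 10*u^3 - 16*u
  coeff of dv: 2*v*(3 - 2*u^2)
F^* omega = (10*u^3 - 16*u) du + (2*v*(3 - 2*u^2)) dv.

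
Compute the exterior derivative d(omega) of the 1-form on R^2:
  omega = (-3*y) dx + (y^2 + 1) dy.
d(omega) = (3) dx ∧ dy

For a 1-form omega = sum_i f_i dx_i, the exterior derivative is
  d(omega) = sum_{i < j} (∂f_j/∂x_i - ∂f_i/∂x_j) dx_i ∧ dx_j.
  coefficient of dx ∧ dy: ∂f_2/∂x - ∂f_1/∂y = ∂(y^2 + 1)/∂x - ∂(-3*y)/∂y = 3
Assembling: d(omega) = (3) dx ∧ dy.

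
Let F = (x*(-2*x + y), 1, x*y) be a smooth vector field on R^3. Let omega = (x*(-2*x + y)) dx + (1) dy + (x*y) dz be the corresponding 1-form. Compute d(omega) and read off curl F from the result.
d(omega) = (x) dy ∧ dz + (-y) dz ∧ dx + (-x) dx ∧ dy; curl F = (x, -y, -x)

d omega = sum_{i<j} (∂f_j/∂x_i - ∂f_i/∂x_j) dx_i ∧ dx_j. Under the identification (dy ∧ dz, dz ∧ dx, dx ∧ dy) ↔ (e_x, e_y, e_z), the coefficients are exactly the components of curl F. Compute:
  ∂R/∂y - ∂Q/∂z = (x) - (0) = x
  ∂P/∂z - ∂R/∂x = (0) - (y) = -y
  ∂Q/∂x - ∂P/∂y = (0) - (x) = -x.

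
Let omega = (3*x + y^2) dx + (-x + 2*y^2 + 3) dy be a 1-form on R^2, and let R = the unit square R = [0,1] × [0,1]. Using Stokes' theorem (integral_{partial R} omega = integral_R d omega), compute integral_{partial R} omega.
integral_(partial R) omega = -2

Stokes: integral_partial_R omega = integral_R d omega with d omega = (∂Q/∂x - ∂P/∂y) dx ∧ dy.
  ∂Q/∂x = -1
  ∂P/∂y = 2*y
  integrand = ∂Q/∂x - ∂P/∂y = -2*y - 1.
Integrating over R: integral_0^1 integral_0^1 (-2*y - 1) dx dy = -2.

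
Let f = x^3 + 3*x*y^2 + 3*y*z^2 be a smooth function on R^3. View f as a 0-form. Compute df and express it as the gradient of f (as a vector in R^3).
df = (3*x^2 + 3*y^2) dx + (6*x*y + 3*z^2) dy + (6*y*z) dz; grad f = (3*x^2 + 3*y^2, 6*x*y + 3*z^2, 6*y*z)

For a 0-form f, d f = (∂f/∂x) dx + (∂f/∂y) dy + (∂f/∂z) dz. The components of the vector representation are exactly the entries of grad f in Cartesian coordinates:
  ∂f/∂x = 3*x^2 + 3*y^2
  ∂f/∂y = 6*x*y + 3*z^2
  ∂f/∂z = 6*y*z.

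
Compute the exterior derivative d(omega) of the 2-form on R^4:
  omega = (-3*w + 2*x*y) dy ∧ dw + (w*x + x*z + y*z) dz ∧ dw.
d(omega) = (2*y) dx ∧ dy ∧ dw + (w + z) dx ∧ dz ∧ dw + (z) dy ∧ dz ∧ dw

For a 2-form omega = sum_{i<j} g_{ij} dx_i ∧ dx_j, the exterior derivative is
  d(omega) = sum_{i<j} d(g_{ij}) ∧ dx_i ∧ dx_j = sum_{i<j, k} (∂g_{ij}/∂x_k) dx_k ∧ dx_i ∧ dx_j.
Expand each term, using dx_k ∧ dx_i ∧ dx_j = sgn(permutation) dx_{(a)} ∧ dx_{(b)} ∧ dx_{(c)} with (a < b < c) sorted:
  d(-3*w + 2*x*y) includes (∂/∂x)(-3*w + 2*x*y) dx = (2*y) dx, which multiplied by dy ∧ dw gives (2*y) dx ∧ dy ∧ dw
  d(w*x + x*z + y*z) includes (∂/∂x)(w*x + x*z + y*z) dx = (w + z) dx, which multiplied by dz ∧ dw gives (w + z) dx ∧ dz ∧ dw
  d(w*x + x*z + y*z) includes (∂/∂y)(w*x + x*z + y*z) dy = (z) dy, which multiplied by dz ∧ dw gives (z) dy ∧ dz ∧ dw
Collecting like 3-forms: d(omega) = (2*y) dx ∧ dy ∧ dw + (w + z) dx ∧ dz ∧ dw + (z) dy ∧ dz ∧ dw.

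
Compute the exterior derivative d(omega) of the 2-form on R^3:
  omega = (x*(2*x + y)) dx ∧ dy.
d(omega) = 0

For a 2-form omega = sum_{i<j} g_{ij} dx_i ∧ dx_j, the exterior derivative is
  d(omega) = sum_{i<j} d(g_{ij}) ∧ dx_i ∧ dx_j = sum_{i<j, k} (∂g_{ij}/∂x_k) dx_k ∧ dx_i ∧ dx_j.
Expand each term, using dx_k ∧ dx_i ∧ dx_j = sgn(permutation) dx_{(a)} ∧ dx_{(b)} ∧ dx_{(c)} with (a < b < c) sorted:

Collecting like 3-forms: d(omega) = 0.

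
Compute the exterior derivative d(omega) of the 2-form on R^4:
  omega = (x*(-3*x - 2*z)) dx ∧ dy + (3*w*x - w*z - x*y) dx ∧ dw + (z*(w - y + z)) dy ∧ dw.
d(omega) = (-2*x) dx ∧ dy ∧ dz + (x) dx ∧ dy ∧ dw + (w) dx ∧ dz ∧ dw + (-w + y - 2*z) dy ∧ dz ∧ dw

For a 2-form omega = sum_{i<j} g_{ij} dx_i ∧ dx_j, the exterior derivative is
  d(omega) = sum_{i<j} d(g_{ij}) ∧ dx_i ∧ dx_j = sum_{i<j, k} (∂g_{ij}/∂x_k) dx_k ∧ dx_i ∧ dx_j.
Expand each term, using dx_k ∧ dx_i ∧ dx_j = sgn(permutation) dx_{(a)} ∧ dx_{(b)} ∧ dx_{(c)} with (a < b < c) sorted:
  d(x*(-3*x - 2*z)) includes (∂/∂z)(x*(-3*x - 2*z)) dz = (-2*x) dz, which multiplied by dx ∧ dy gives (-2*x) dx ∧ dy ∧ dz
  d(3*w*x - w*z - x*y) includes (∂/∂y)(3*w*x - w*z - x*y) dy = (-x) dy, which multiplied by dx ∧ dw gives (x) dx ∧ dy ∧ dw
  d(3*w*x - w*z - x*y) includes (∂/∂z)(3*w*x - w*z - x*y) dz = (-w) dz, which multiplied by dx ∧ dw gives (w) dx ∧ dz ∧ dw
  d(z*(w - y + z)) includes (∂/∂z)(z*(w - y + z)) dz = (w - y + 2*z) dz, which multiplied by dy ∧ dw gives (-w + y - 2*z) dy ∧ dz ∧ dw
Collecting like 3-forms: d(omega) = (-2*x) dx ∧ dy ∧ dz + (x) dx ∧ dy ∧ dw + (w) dx ∧ dz ∧ dw + (-w + y - 2*z) dy ∧ dz ∧ dw.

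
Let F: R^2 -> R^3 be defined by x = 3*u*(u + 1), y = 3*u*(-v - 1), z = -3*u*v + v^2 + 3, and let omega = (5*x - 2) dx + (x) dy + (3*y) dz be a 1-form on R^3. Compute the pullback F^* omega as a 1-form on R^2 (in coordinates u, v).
F^* omega = (90*u^3 - 9*u^2*v + 126*u^2 + 27*u*v^2 + 18*u*v + 24*u - 6) du + (9*u*(-u^2 + 3*u*v + 2*u - 2*v^2 - 2*v)) dv

Using F^*(f dg) = (f ∘ F) d(g ∘ F), substitute each coordinate x_i by F_i(u, v) in f_i, and replace dx_i by d F_i = (∂F_i/∂u) du + (∂F_i/∂v) dv.
  For the x component: f_1(F) = 15*u^2 + 15*u - 2; d F_1 = (6*u + 3) du + (0) dv
  For the y component: f_2(F) = 3*u*(u + 1); d F_2 = (-3*v - 3) du + (-3*u) dv
  For the z component: f_3(F) = 9*u*(-v - 1); d F_3 = (-3*v) du + (-3*u + 2*v) dv
Combining and collecting du, dv coefficients:
  coeff of du: 90*u^3 - 9*u^2*v + 126*u^2 + 27*u*v^2 + 18*u*v + 24*u - 6
  coeff of dv: 9*u*(-u^2 + 3*u*v + 2*u - 2*v^2 - 2*v)
F^* omega = (90*u^3 - 9*u^2*v + 126*u^2 + 27*u*v^2 + 18*u*v + 24*u - 6) du + (9*u*(-u^2 + 3*u*v + 2*u - 2*v^2 - 2*v)) dv.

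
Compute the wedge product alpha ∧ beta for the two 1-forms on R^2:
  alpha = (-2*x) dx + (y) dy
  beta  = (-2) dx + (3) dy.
alpha ∧ beta = (-6*x + 2*y) dx ∧ dy

Distribute the wedge, using dx_i ∧ dx_j = -dx_j ∧ dx_i and dx_i ∧ dx_i = 0. For each pair (i, j) with i < j, the coefficient of dx_i ∧ dx_j in alpha ∧ beta is (alpha_i * beta_j - alpha_j * beta_i). Collecting: alpha ∧ beta = (-6*x + 2*y) dx ∧ dy.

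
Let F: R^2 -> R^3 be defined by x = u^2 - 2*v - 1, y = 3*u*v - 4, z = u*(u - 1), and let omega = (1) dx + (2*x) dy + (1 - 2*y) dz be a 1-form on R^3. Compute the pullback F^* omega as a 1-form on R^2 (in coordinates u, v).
F^* omega = (-6*u^2*v + 6*u*v + 20*u - 12*v^2 - 6*v - 9) du + (6*u^3 - 12*u*v - 6*u - 2) dv

Using F^*(f dg) = (f ∘ F) d(g ∘ F), substitute each coordinate x_i by F_i(u, v) in f_i, and replace dx_i by d F_i = (∂F_i/∂u) du + (∂F_i/∂v) dv.
  For the x component: f_1(F) = 1; d F_1 = (2*u) du + (-2) dv
  For the y component: f_2(F) = 2*u^2 - 4*v - 2; d F_2 = (3*v) du + (3*u) dv
  For the z component: f_3(F) = -6*u*v + 9; d F_3 = (2*u - 1) du + (0) dv
Combining and collecting du, dv coefficients:
  coeff of du: -6*u^2*v + 6*u*v + 20*u - 12*v^2 - 6*v - 9
  coeff of dv: 6*u^3 - 12*u*v - 6*u - 2
F^* omega = (-6*u^2*v + 6*u*v + 20*u - 12*v^2 - 6*v - 9) du + (6*u^3 - 12*u*v - 6*u - 2) dv.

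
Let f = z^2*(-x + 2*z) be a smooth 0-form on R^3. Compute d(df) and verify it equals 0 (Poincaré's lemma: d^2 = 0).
d(df) = 0

Step 1: df = sum_i (∂f/∂x_i) dx_i = (-z^2) dx + (0) dy + (2*z*(-x + 3*z)) dz.
Step 2: Apply d again. Using the 1-form formula, the coefficient of dx ∧ dy in d(df) is ∂^2 f/∂x ∂y - ∂^2 f/∂y ∂x = (0) - (0) = 0 (equality of mixed partials for smooth f).
Similarly for dx ∧ dz and dy ∧ dz — all coefficients vanish. So d(df) = 0.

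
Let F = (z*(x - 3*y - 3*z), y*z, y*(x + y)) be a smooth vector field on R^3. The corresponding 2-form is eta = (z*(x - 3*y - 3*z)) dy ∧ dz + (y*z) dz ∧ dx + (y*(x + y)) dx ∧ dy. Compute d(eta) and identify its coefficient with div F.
d(eta) = (2*z) dx ∧ dy ∧ dz; div F = 2*z

For a 2-form in R^3 of the form above, applying d gives a 3-form with coefficient ∂P/∂x + ∂Q/∂y + ∂R/∂z:
  ∂P/∂x = z
  ∂Q/∂y = z
  ∂R/∂z = 0
Sum = 2*z, which is exactly div F.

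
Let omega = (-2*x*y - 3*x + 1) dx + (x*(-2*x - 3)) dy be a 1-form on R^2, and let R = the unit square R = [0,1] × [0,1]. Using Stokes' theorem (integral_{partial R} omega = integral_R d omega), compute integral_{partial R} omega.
integral_(partial R) omega = -4

Stokes: integral_partial_R omega = integral_R d omega with d omega = (∂Q/∂x - ∂P/∂y) dx ∧ dy.
  ∂Q/∂x = -4*x - 3
  ∂P/∂y = -2*x
  integrand = ∂Q/∂x - ∂P/∂y = -2*x - 3.
Integrating over R: integral_0^1 integral_0^1 (-2*x - 3) dx dy = -4.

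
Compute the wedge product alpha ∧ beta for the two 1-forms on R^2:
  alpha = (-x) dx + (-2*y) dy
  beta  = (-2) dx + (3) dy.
alpha ∧ beta = (-3*x - 4*y) dx ∧ dy

Distribute the wedge, using dx_i ∧ dx_j = -dx_j ∧ dx_i and dx_i ∧ dx_i = 0. For each pair (i, j) with i < j, the coefficient of dx_i ∧ dx_j in alpha ∧ beta is (alpha_i * beta_j - alpha_j * beta_i). Collecting: alpha ∧ beta = (-3*x - 4*y) dx ∧ dy.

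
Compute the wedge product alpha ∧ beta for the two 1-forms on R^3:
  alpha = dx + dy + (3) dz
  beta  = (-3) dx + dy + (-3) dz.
alpha ∧ beta = (4) dx ∧ dy + (6) dx ∧ dz + (-6) dy ∧ dz

Distribute the wedge, using dx_i ∧ dx_j = -dx_j ∧ dx_i and dx_i ∧ dx_i = 0. For each pair (i, j) with i < j, the coefficient of dx_i ∧ dx_j in alpha ∧ beta is (alpha_i * beta_j - alpha_j * beta_i). Collecting: alpha ∧ beta = (4) dx ∧ dy + (6) dx ∧ dz + (-6) dy ∧ dz.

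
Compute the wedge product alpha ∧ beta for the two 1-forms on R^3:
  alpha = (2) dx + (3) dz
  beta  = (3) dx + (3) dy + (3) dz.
alpha ∧ beta = (6) dx ∧ dy + (-3) dx ∧ dz + (-9) dy ∧ dz

Distribute the wedge, using dx_i ∧ dx_j = -dx_j ∧ dx_i and dx_i ∧ dx_i = 0. For each pair (i, j) with i < j, the coefficient of dx_i ∧ dx_j in alpha ∧ beta is (alpha_i * beta_j - alpha_j * beta_i). Collecting: alpha ∧ beta = (6) dx ∧ dy + (-3) dx ∧ dz + (-9) dy ∧ dz.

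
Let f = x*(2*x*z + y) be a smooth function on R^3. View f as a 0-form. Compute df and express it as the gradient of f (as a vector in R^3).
df = (4*x*z + y) dx + (x) dy + (2*x^2) dz; grad f = (4*x*z + y, x, 2*x^2)

For a 0-form f, d f = (∂f/∂x) dx + (∂f/∂y) dy + (∂f/∂z) dz. The components of the vector representation are exactly the entries of grad f in Cartesian coordinates:
  ∂f/∂x = 4*x*z + y
  ∂f/∂y = x
  ∂f/∂z = 2*x^2.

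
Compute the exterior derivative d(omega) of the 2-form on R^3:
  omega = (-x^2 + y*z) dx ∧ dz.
d(omega) = (-z) dx ∧ dy ∧ dz

For a 2-form omega = sum_{i<j} g_{ij} dx_i ∧ dx_j, the exterior derivative is
  d(omega) = sum_{i<j} d(g_{ij}) ∧ dx_i ∧ dx_j = sum_{i<j, k} (∂g_{ij}/∂x_k) dx_k ∧ dx_i ∧ dx_j.
Expand each term, using dx_k ∧ dx_i ∧ dx_j = sgn(permutation) dx_{(a)} ∧ dx_{(b)} ∧ dx_{(c)} with (a < b < c) sorted:
  d(-x^2 + y*z) includes (∂/∂y)(-x^2 + y*z) dy = (z) dy, which multiplied by dx ∧ dz gives (-z) dx ∧ dy ∧ dz
Collecting like 3-forms: d(omega) = (-z) dx ∧ dy ∧ dz.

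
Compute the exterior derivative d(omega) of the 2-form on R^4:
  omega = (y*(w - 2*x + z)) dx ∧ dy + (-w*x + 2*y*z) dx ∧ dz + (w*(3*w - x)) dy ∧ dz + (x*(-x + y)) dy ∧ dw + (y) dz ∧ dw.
d(omega) = (-w + y - 2*z) dx ∧ dy ∧ dz + (-2*x + 2*y) dx ∧ dy ∧ dw + (-x) dx ∧ dz ∧ dw + (6*w - x + 1) dy ∧ dz ∧ dw

For a 2-form omega = sum_{i<j} g_{ij} dx_i ∧ dx_j, the exterior derivative is
  d(omega) = sum_{i<j} d(g_{ij}) ∧ dx_i ∧ dx_j = sum_{i<j, k} (∂g_{ij}/∂x_k) dx_k ∧ dx_i ∧ dx_j.
Expand each term, using dx_k ∧ dx_i ∧ dx_j = sgn(permutation) dx_{(a)} ∧ dx_{(b)} ∧ dx_{(c)} with (a < b < c) sorted:
  d(y*(w - 2*x + z)) includes (∂/∂z)(y*(w - 2*x + z)) dz = (y) dz, which multiplied by dx ∧ dy gives (y) dx ∧ dy ∧ dz
  d(y*(w - 2*x + z)) includes (∂/∂w)(y*(w - 2*x + z)) dw = (y) dw, which multiplied by dx ∧ dy gives (y) dx ∧ dy ∧ dw
  d(-w*x + 2*y*z) includes (∂/∂y)(-w*x + 2*y*z) dy = (2*z) dy, which multiplied by dx ∧ dz gives (-2*z) dx ∧ dy ∧ dz
  d(-w*x + 2*y*z) includes (∂/∂w)(-w*x + 2*y*z) dw = (-x) dw, which multiplied by dx ∧ dz gives (-x) dx ∧ dz ∧ dw
  d(w*(3*w - x)) includes (∂/∂x)(w*(3*w - x)) dx = (-w) dx, which multiplied by dy ∧ dz gives (-w) dx ∧ dy ∧ dz
  d(w*(3*w - x)) includes (∂/∂w)(w*(3*w - x)) dw = (6*w - x) dw, which multiplied by dy ∧ dz gives (6*w - x) dy ∧ dz ∧ dw
  d(x*(-x + y)) includes (∂/∂x)(x*(-x + y)) dx = (-2*x + y) dx, which multiplied by dy ∧ dw gives (-2*x + y) dx ∧ dy ∧ dw
  d(y) includes (∂/∂y)(y) dy = (1) dy, which multiplied by dz ∧ dw gives (1) dy ∧ dz ∧ dw
Collecting like 3-forms: d(omega) = (-w + y - 2*z) dx ∧ dy ∧ dz + (-2*x + 2*y) dx ∧ dy ∧ dw + (-x) dx ∧ dz ∧ dw + (6*w - x + 1) dy ∧ dz ∧ dw.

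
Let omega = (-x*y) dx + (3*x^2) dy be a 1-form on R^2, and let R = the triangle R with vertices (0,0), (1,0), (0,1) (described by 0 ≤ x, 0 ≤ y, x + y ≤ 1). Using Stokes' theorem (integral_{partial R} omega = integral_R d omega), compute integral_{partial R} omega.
integral_(partial R) omega = 7/6

Stokes: integral_partial_R omega = integral_R d omega with d omega = (∂Q/∂x - ∂P/∂y) dx ∧ dy.
  ∂Q/∂x = 6*x
  ∂P/∂y = -x
  integrand = ∂Q/∂x - ∂P/∂y = 7*x.
Integrating over R: integral_0^1 integral_0^{1-x} (7*x) dy dx = 7/6.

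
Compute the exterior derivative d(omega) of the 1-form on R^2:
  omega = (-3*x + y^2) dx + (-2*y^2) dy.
d(omega) = (-2*y) dx ∧ dy

For a 1-form omega = sum_i f_i dx_i, the exterior derivative is
  d(omega) = sum_{i < j} (∂f_j/∂x_i - ∂f_i/∂x_j) dx_i ∧ dx_j.
  coefficient of dx ∧ dy: ∂f_2/∂x - ∂f_1/∂y = ∂(-2*y^2)/∂x - ∂(-3*x + y^2)/∂y = -2*y
Assembling: d(omega) = (-2*y) dx ∧ dy.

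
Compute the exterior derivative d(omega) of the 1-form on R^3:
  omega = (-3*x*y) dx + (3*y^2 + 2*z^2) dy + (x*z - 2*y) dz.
d(omega) = (3*x) dx ∧ dy + (z) dx ∧ dz + (-4*z - 2) dy ∧ dz

For a 1-form omega = sum_i f_i dx_i, the exterior derivative is
  d(omega) = sum_{i < j} (∂f_j/∂x_i - ∂f_i/∂x_j) dx_i ∧ dx_j.
  coefficient of dx ∧ dy: ∂f_2/∂x - ∂f_1/∂y = ∂(3*y^2 + 2*z^2)/∂x - ∂(-3*x*y)/∂y = 3*x
  coefficient of dx ∧ dz: ∂f_3/∂x - ∂f_1/∂z = ∂(x*z - 2*y)/∂x - ∂(-3*x*y)/∂z = z
  coefficient of dy ∧ dz: ∂f_3/∂y - ∂f_2/∂z = ∂(x*z - 2*y)/∂y - ∂(3*y^2 + 2*z^2)/∂z = -4*z - 2
Assembling: d(omega) = (3*x) dx ∧ dy + (z) dx ∧ dz + (-4*z - 2) dy ∧ dz.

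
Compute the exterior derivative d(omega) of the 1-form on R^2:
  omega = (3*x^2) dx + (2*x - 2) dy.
d(omega) = (2) dx ∧ dy

For a 1-form omega = sum_i f_i dx_i, the exterior derivative is
  d(omega) = sum_{i < j} (∂f_j/∂x_i - ∂f_i/∂x_j) dx_i ∧ dx_j.
  coefficient of dx ∧ dy: ∂f_2/∂x - ∂f_1/∂y = ∂(2*x - 2)/∂x - ∂(3*x^2)/∂y = 2
Assembling: d(omega) = (2) dx ∧ dy.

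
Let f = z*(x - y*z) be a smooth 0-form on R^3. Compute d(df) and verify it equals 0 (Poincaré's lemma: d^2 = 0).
d(df) = 0

Step 1: df = sum_i (∂f/∂x_i) dx_i = (z) dx + (-z^2) dy + (x - 2*y*z) dz.
Step 2: Apply d again. Using the 1-form formula, the coefficient of dx ∧ dy in d(df) is ∂^2 f/∂x ∂y - ∂^2 f/∂y ∂x = (0) - (0) = 0 (equality of mixed partials for smooth f).
Similarly for dx ∧ dz and dy ∧ dz — all coefficients vanish. So d(df) = 0.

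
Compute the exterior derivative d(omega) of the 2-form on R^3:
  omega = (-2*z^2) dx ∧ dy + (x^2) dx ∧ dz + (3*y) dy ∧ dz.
d(omega) = (-4*z) dx ∧ dy ∧ dz

For a 2-form omega = sum_{i<j} g_{ij} dx_i ∧ dx_j, the exterior derivative is
  d(omega) = sum_{i<j} d(g_{ij}) ∧ dx_i ∧ dx_j = sum_{i<j, k} (∂g_{ij}/∂x_k) dx_k ∧ dx_i ∧ dx_j.
Expand each term, using dx_k ∧ dx_i ∧ dx_j = sgn(permutation) dx_{(a)} ∧ dx_{(b)} ∧ dx_{(c)} with (a < b < c) sorted:
  d(-2*z^2) includes (∂/∂z)(-2*z^2) dz = (-4*z) dz, which multiplied by dx ∧ dy gives (-4*z) dx ∧ dy ∧ dz
Collecting like 3-forms: d(omega) = (-4*z) dx ∧ dy ∧ dz.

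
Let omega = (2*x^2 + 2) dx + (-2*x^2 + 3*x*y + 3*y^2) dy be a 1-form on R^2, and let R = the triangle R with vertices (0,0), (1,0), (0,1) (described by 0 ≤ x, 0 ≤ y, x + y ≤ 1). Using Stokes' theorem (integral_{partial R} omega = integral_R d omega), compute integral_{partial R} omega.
integral_(partial R) omega = -1/6

Stokes: integral_partial_R omega = integral_R d omega with d omega = (∂Q/∂x - ∂P/∂y) dx ∧ dy.
  ∂Q/∂x = -4*x + 3*y
  ∂P/∂y = 0
  integrand = ∂Q/∂x - ∂P/∂y = -4*x + 3*y.
Integrating over R: integral_0^1 integral_0^{1-x} (-4*x + 3*y) dy dx = -1/6.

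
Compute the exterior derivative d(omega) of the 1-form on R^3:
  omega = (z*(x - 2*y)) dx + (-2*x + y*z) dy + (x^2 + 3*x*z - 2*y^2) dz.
d(omega) = (2*z - 2) dx ∧ dy + (x + 2*y + 3*z) dx ∧ dz + (-5*y) dy ∧ dz

For a 1-form omega = sum_i f_i dx_i, the exterior derivative is
  d(omega) = sum_{i < j} (∂f_j/∂x_i - ∂f_i/∂x_j) dx_i ∧ dx_j.
  coefficient of dx ∧ dy: ∂f_2/∂x - ∂f_1/∂y = ∂(-2*x + y*z)/∂x - ∂(z*(x - 2*y))/∂y = 2*z - 2
  coefficient of dx ∧ dz: ∂f_3/∂x - ∂f_1/∂z = ∂(x^2 + 3*x*z - 2*y^2)/∂x - ∂(z*(x - 2*y))/∂z = x + 2*y + 3*z
  coefficient of dy ∧ dz: ∂f_3/∂y - ∂f_2/∂z = ∂(x^2 + 3*x*z - 2*y^2)/∂y - ∂(-2*x + y*z)/∂z = -5*y
Assembling: d(omega) = (2*z - 2) dx ∧ dy + (x + 2*y + 3*z) dx ∧ dz + (-5*y) dy ∧ dz.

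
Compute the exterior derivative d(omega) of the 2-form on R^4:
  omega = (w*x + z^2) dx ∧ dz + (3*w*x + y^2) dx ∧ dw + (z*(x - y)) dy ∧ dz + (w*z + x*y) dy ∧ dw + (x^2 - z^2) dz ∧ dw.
d(omega) = (3*x) dx ∧ dz ∧ dw + (-y) dx ∧ dy ∧ dw + (z) dx ∧ dy ∧ dz + (-w) dy ∧ dz ∧ dw

For a 2-form omega = sum_{i<j} g_{ij} dx_i ∧ dx_j, the exterior derivative is
  d(omega) = sum_{i<j} d(g_{ij}) ∧ dx_i ∧ dx_j = sum_{i<j, k} (∂g_{ij}/∂x_k) dx_k ∧ dx_i ∧ dx_j.
Expand each term, using dx_k ∧ dx_i ∧ dx_j = sgn(permutation) dx_{(a)} ∧ dx_{(b)} ∧ dx_{(c)} with (a < b < c) sorted:
  d(w*x + z^2) includes (∂/∂w)(w*x + z^2) dw = (x) dw, which multiplied by dx ∧ dz gives (x) dx ∧ dz ∧ dw
  d(3*w*x + y^2) includes (∂/∂y)(3*w*x + y^2) dy = (2*y) dy, which multiplied by dx ∧ dw gives (-2*y) dx ∧ dy ∧ dw
  d(z*(x - y)) includes (∂/∂x)(z*(x - y)) dx = (z) dx, which multiplied by dy ∧ dz gives (z) dx ∧ dy ∧ dz
  d(w*z + x*y) includes (∂/∂x)(w*z + x*y) dx = (y) dx, which multiplied by dy ∧ dw gives (y) dx ∧ dy ∧ dw
  d(w*z + x*y) includes (∂/∂z)(w*z + x*y) dz = (w) dz, which multiplied by dy ∧ dw gives (-w) dy ∧ dz ∧ dw
  d(x^2 - z^2) includes (∂/∂x)(x^2 - z^2) dx = (2*x) dx, which multiplied by dz ∧ dw gives (2*x) dx ∧ dz ∧ dw
Collecting like 3-forms: d(omega) = (3*x) dx ∧ dz ∧ dw + (-y) dx ∧ dy ∧ dw + (z) dx ∧ dy ∧ dz + (-w) dy ∧ dz ∧ dw.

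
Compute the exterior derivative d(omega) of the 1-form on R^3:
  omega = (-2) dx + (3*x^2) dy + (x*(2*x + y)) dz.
d(omega) = (6*x) dx ∧ dy + (4*x + y) dx ∧ dz + (x) dy ∧ dz

For a 1-form omega = sum_i f_i dx_i, the exterior derivative is
  d(omega) = sum_{i < j} (∂f_j/∂x_i - ∂f_i/∂x_j) dx_i ∧ dx_j.
  coefficient of dx ∧ dy: ∂f_2/∂x - ∂f_1/∂y = ∂(3*x^2)/∂x - ∂(-2)/∂y = 6*x
  coefficient of dx ∧ dz: ∂f_3/∂x - ∂f_1/∂z = ∂(x*(2*x + y))/∂x - ∂(-2)/∂z = 4*x + y
  coefficient of dy ∧ dz: ∂f_3/∂y - ∂f_2/∂z = ∂(x*(2*x + y))/∂y - ∂(3*x^2)/∂z = x
Assembling: d(omega) = (6*x) dx ∧ dy + (4*x + y) dx ∧ dz + (x) dy ∧ dz.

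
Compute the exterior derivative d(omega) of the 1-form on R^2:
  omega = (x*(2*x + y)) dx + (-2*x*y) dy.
d(omega) = (-x - 2*y) dx ∧ dy

For a 1-form omega = sum_i f_i dx_i, the exterior derivative is
  d(omega) = sum_{i < j} (∂f_j/∂x_i - ∂f_i/∂x_j) dx_i ∧ dx_j.
  coefficient of dx ∧ dy: ∂f_2/∂x - ∂f_1/∂y = ∂(-2*x*y)/∂x - ∂(x*(2*x + y))/∂y = -x - 2*y
Assembling: d(omega) = (-x - 2*y) dx ∧ dy.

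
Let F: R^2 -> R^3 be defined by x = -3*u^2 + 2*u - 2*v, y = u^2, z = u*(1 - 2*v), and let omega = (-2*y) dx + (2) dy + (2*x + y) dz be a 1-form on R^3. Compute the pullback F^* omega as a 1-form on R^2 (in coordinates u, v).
F^* omega = (12*u^3 + 10*u^2*v - 9*u^2 - 8*u*v + 8*u + 8*v^2 - 4*v) du + (2*u*(5*u^2 - 2*u + 4*v)) dv

Using F^*(f dg) = (f ∘ F) d(g ∘ F), substitute each coordinate x_i by F_i(u, v) in f_i, and replace dx_i by d F_i = (∂F_i/∂u) du + (∂F_i/∂v) dv.
  For the x component: f_1(F) = -2*u^2; d F_1 = (2 - 6*u) du + (-2) dv
  For the y component: f_2(F) = 2; d F_2 = (2*u) du + (0) dv
  For the z component: f_3(F) = -5*u^2 + 4*u - 4*v; d F_3 = (1 - 2*v) du + (-2*u) dv
Combining and collecting du, dv coefficients:
  coeff of du: 12*u^3 + 10*u^2*v - 9*u^2 - 8*u*v + 8*u + 8*v^2 - 4*v
  coeff of dv: 2*u*(5*u^2 - 2*u + 4*v)
F^* omega = (12*u^3 + 10*u^2*v - 9*u^2 - 8*u*v + 8*u + 8*v^2 - 4*v) du + (2*u*(5*u^2 - 2*u + 4*v)) dv.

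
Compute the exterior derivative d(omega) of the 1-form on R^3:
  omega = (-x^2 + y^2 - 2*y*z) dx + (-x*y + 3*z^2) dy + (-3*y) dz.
d(omega) = (-3*y + 2*z) dx ∧ dy + (2*y) dx ∧ dz + (-6*z - 3) dy ∧ dz

For a 1-form omega = sum_i f_i dx_i, the exterior derivative is
  d(omega) = sum_{i < j} (∂f_j/∂x_i - ∂f_i/∂x_j) dx_i ∧ dx_j.
  coefficient of dx ∧ dy: ∂f_2/∂x - ∂f_1/∂y = ∂(-x*y + 3*z^2)/∂x - ∂(-x^2 + y^2 - 2*y*z)/∂y = -3*y + 2*z
  coefficient of dx ∧ dz: ∂f_3/∂x - ∂f_1/∂z = ∂(-3*y)/∂x - ∂(-x^2 + y^2 - 2*y*z)/∂z = 2*y
  coefficient of dy ∧ dz: ∂f_3/∂y - ∂f_2/∂z = ∂(-3*y)/∂y - ∂(-x*y + 3*z^2)/∂z = -6*z - 3
Assembling: d(omega) = (-3*y + 2*z) dx ∧ dy + (2*y) dx ∧ dz + (-6*z - 3) dy ∧ dz.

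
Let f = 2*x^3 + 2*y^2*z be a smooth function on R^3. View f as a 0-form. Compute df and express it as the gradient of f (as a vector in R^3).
df = (6*x^2) dx + (4*y*z) dy + (2*y^2) dz; grad f = (6*x^2, 4*y*z, 2*y^2)

For a 0-form f, d f = (∂f/∂x) dx + (∂f/∂y) dy + (∂f/∂z) dz. The components of the vector representation are exactly the entries of grad f in Cartesian coordinates:
  ∂f/∂x = 6*x^2
  ∂f/∂y = 4*y*z
  ∂f/∂z = 2*y^2.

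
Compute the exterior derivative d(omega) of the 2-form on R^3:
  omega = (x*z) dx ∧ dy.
d(omega) = (x) dx ∧ dy ∧ dz

For a 2-form omega = sum_{i<j} g_{ij} dx_i ∧ dx_j, the exterior derivative is
  d(omega) = sum_{i<j} d(g_{ij}) ∧ dx_i ∧ dx_j = sum_{i<j, k} (∂g_{ij}/∂x_k) dx_k ∧ dx_i ∧ dx_j.
Expand each term, using dx_k ∧ dx_i ∧ dx_j = sgn(permutation) dx_{(a)} ∧ dx_{(b)} ∧ dx_{(c)} with (a < b < c) sorted:
  d(x*z) includes (∂/∂z)(x*z) dz = (x) dz, which multiplied by dx ∧ dy gives (x) dx ∧ dy ∧ dz
Collecting like 3-forms: d(omega) = (x) dx ∧ dy ∧ dz.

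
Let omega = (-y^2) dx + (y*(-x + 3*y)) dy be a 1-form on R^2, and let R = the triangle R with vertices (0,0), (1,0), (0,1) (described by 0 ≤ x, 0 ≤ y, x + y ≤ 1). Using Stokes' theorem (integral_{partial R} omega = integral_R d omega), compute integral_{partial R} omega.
integral_(partial R) omega = 1/6

Stokes: integral_partial_R omega = integral_R d omega with d omega = (∂Q/∂x - ∂P/∂y) dx ∧ dy.
  ∂Q/∂x = -y
  ∂P/∂y = -2*y
  integrand = ∂Q/∂x - ∂P/∂y = y.
Integrating over R: integral_0^1 integral_0^{1-x} (y) dy dx = 1/6.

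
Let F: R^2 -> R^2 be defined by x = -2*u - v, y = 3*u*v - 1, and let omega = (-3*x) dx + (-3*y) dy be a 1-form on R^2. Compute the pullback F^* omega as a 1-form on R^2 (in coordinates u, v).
F^* omega = (-27*u*v^2 - 12*u + 3*v) du + (-27*u^2*v + 3*u - 3*v) dv

Using F^*(f dg) = (f ∘ F) d(g ∘ F), substitute each coordinate x_i by F_i(u, v) in f_i, and replace dx_i by d F_i = (∂F_i/∂u) du + (∂F_i/∂v) dv.
  For the x component: f_1(F) = 6*u + 3*v; d F_1 = (-2) du + (-1) dv
  For the y component: f_2(F) = -9*u*v + 3; d F_2 = (3*v) du + (3*u) dv
Combining and collecting du, dv coefficients:
  coeff of du: -27*u*v^2 - 12*u + 3*v
  coeff of dv: -27*u^2*v + 3*u - 3*v
F^* omega = (-27*u*v^2 - 12*u + 3*v) du + (-27*u^2*v + 3*u - 3*v) dv.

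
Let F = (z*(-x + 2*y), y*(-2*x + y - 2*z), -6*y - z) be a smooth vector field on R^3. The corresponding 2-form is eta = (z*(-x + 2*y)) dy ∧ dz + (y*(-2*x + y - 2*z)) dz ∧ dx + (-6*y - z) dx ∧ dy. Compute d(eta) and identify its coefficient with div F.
d(eta) = (-2*x + 2*y - 3*z - 1) dx ∧ dy ∧ dz; div F = -2*x + 2*y - 3*z - 1

For a 2-form in R^3 of the form above, applying d gives a 3-form with coefficient ∂P/∂x + ∂Q/∂y + ∂R/∂z:
  ∂P/∂x = -z
  ∂Q/∂y = -2*x + 2*y - 2*z
  ∂R/∂z = -1
Sum = -2*x + 2*y - 3*z - 1, which is exactly div F.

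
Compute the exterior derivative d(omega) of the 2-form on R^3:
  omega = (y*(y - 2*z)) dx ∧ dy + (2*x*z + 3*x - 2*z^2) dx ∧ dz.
d(omega) = (-2*y) dx ∧ dy ∧ dz

For a 2-form omega = sum_{i<j} g_{ij} dx_i ∧ dx_j, the exterior derivative is
  d(omega) = sum_{i<j} d(g_{ij}) ∧ dx_i ∧ dx_j = sum_{i<j, k} (∂g_{ij}/∂x_k) dx_k ∧ dx_i ∧ dx_j.
Expand each term, using dx_k ∧ dx_i ∧ dx_j = sgn(permutation) dx_{(a)} ∧ dx_{(b)} ∧ dx_{(c)} with (a < b < c) sorted:
  d(y*(y - 2*z)) includes (∂/∂z)(y*(y - 2*z)) dz = (-2*y) dz, which multiplied by dx ∧ dy gives (-2*y) dx ∧ dy ∧ dz
Collecting like 3-forms: d(omega) = (-2*y) dx ∧ dy ∧ dz.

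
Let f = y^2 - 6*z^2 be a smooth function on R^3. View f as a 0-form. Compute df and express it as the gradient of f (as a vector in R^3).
df = (0) dx + (2*y) dy + (-12*z) dz; grad f = (0, 2*y, -12*z)

For a 0-form f, d f = (∂f/∂x) dx + (∂f/∂y) dy + (∂f/∂z) dz. The components of the vector representation are exactly the entries of grad f in Cartesian coordinates:
  ∂f/∂x = 0
  ∂f/∂y = 2*y
  ∂f/∂z = -12*z.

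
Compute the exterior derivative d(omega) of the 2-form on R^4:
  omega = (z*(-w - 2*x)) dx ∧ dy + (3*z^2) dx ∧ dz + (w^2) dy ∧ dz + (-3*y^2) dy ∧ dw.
d(omega) = (-w - 2*x) dx ∧ dy ∧ dz + (-z) dx ∧ dy ∧ dw + (2*w) dy ∧ dz ∧ dw

For a 2-form omega = sum_{i<j} g_{ij} dx_i ∧ dx_j, the exterior derivative is
  d(omega) = sum_{i<j} d(g_{ij}) ∧ dx_i ∧ dx_j = sum_{i<j, k} (∂g_{ij}/∂x_k) dx_k ∧ dx_i ∧ dx_j.
Expand each term, using dx_k ∧ dx_i ∧ dx_j = sgn(permutation) dx_{(a)} ∧ dx_{(b)} ∧ dx_{(c)} with (a < b < c) sorted:
  d(z*(-w - 2*x)) includes (∂/∂z)(z*(-w - 2*x)) dz = (-w - 2*x) dz, which multiplied by dx ∧ dy gives (-w - 2*x) dx ∧ dy ∧ dz
  d(z*(-w - 2*x)) includes (∂/∂w)(z*(-w - 2*x)) dw = (-z) dw, which multiplied by dx ∧ dy gives (-z) dx ∧ dy ∧ dw
  d(w^2) includes (∂/∂w)(w^2) dw = (2*w) dw, which multiplied by dy ∧ dz gives (2*w) dy ∧ dz ∧ dw
Collecting like 3-forms: d(omega) = (-w - 2*x) dx ∧ dy ∧ dz + (-z) dx ∧ dy ∧ dw + (2*w) dy ∧ dz ∧ dw.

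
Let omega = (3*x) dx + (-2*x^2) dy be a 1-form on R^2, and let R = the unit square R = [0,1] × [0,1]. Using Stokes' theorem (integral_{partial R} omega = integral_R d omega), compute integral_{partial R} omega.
integral_(partial R) omega = -2

Stokes: integral_partial_R omega = integral_R d omega with d omega = (∂Q/∂x - ∂P/∂y) dx ∧ dy.
  ∂Q/∂x = -4*x
  ∂P/∂y = 0
  integrand = ∂Q/∂x - ∂P/∂y = -4*x.
Integrating over R: integral_0^1 integral_0^1 (-4*x) dx dy = -2.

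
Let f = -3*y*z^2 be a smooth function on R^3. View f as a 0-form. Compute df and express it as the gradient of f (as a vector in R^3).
df = (0) dx + (-3*z^2) dy + (-6*y*z) dz; grad f = (0, -3*z^2, -6*y*z)

For a 0-form f, d f = (∂f/∂x) dx + (∂f/∂y) dy + (∂f/∂z) dz. The components of the vector representation are exactly the entries of grad f in Cartesian coordinates:
  ∂f/∂x = 0
  ∂f/∂y = -3*z^2
  ∂f/∂z = -6*y*z.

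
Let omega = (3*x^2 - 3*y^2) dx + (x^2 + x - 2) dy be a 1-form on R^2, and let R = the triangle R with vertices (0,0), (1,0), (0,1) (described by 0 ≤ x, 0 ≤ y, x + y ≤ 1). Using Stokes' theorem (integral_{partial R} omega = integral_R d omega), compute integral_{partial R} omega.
integral_(partial R) omega = 11/6

Stokes: integral_partial_R omega = integral_R d omega with d omega = (∂Q/∂x - ∂P/∂y) dx ∧ dy.
  ∂Q/∂x = 2*x + 1
  ∂P/∂y = -6*y
  integrand = ∂Q/∂x - ∂P/∂y = 2*x + 6*y + 1.
Integrating over R: integral_0^1 integral_0^{1-x} (2*x + 6*y + 1) dy dx = 11/6.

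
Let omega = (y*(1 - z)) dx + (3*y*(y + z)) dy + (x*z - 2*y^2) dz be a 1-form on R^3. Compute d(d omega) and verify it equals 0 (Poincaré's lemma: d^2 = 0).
d(d omega) = 0

Step 1: d omega = sum_{i<j} (∂f_j/∂x_i - ∂f_i/∂x_j) dx_i ∧ dx_j:
  coeff of dx ∧ dy: z - 1
  coeff of dx ∧ dz: y + z
  coeff of dy ∧ dz: -7*y
Step 2: Apply d again to each 2-form coefficient. The only possible 3-form in R^3 is dx ∧ dy ∧ dz, with coefficient
  ∂(coeff of dy∧dz)/∂x - ∂(coeff of dx∧dz)/∂y + ∂(coeff of dx∧dy)/∂z
  = ∂/∂x (-7*y) - ∂/∂y (y + z) + ∂/∂z (z - 1).
Each of these terms simplifies to sums of mixed partials that cancel in pairs. The result is 0 (by equality of mixed partials for smooth functions — Schwarz / Clairaut).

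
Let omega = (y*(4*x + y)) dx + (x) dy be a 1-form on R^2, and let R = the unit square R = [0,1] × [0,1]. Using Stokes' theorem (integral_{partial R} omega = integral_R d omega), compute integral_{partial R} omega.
integral_(partial R) omega = -2

Stokes: integral_partial_R omega = integral_R d omega with d omega = (∂Q/∂x - ∂P/∂y) dx ∧ dy.
  ∂Q/∂x = 1
  ∂P/∂y = 4*x + 2*y
  integrand = ∂Q/∂x - ∂P/∂y = -4*x - 2*y + 1.
Integrating over R: integral_0^1 integral_0^1 (-4*x - 2*y + 1) dx dy = -2.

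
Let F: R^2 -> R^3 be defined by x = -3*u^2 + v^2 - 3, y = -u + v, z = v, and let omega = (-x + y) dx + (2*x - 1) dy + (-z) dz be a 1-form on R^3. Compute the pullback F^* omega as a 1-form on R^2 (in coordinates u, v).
F^* omega = (-18*u^3 + 12*u^2 + 6*u*v^2 - 6*u*v - 18*u - 2*v^2 + 7) du + (6*u^2*v - 6*u^2 - 2*u*v - 2*v^3 + 4*v^2 + 5*v - 7) dv

Using F^*(f dg) = (f ∘ F) d(g ∘ F), substitute each coordinate x_i by F_i(u, v) in f_i, and replace dx_i by d F_i = (∂F_i/∂u) du + (∂F_i/∂v) dv.
  For the x component: f_1(F) = 3*u^2 - u - v^2 + v + 3; d F_1 = (-6*u) du + (2*v) dv
  For the y component: f_2(F) = -6*u^2 + 2*v^2 - 7; d F_2 = (-1) du + (1) dv
  For the z component: f_3(F) = -v; d F_3 = (0) du + (1) dv
Combining and collecting du, dv coefficients:
  coeff of du: -18*u^3 + 12*u^2 + 6*u*v^2 - 6*u*v - 18*u - 2*v^2 + 7
  coeff of dv: 6*u^2*v - 6*u^2 - 2*u*v - 2*v^3 + 4*v^2 + 5*v - 7
F^* omega = (-18*u^3 + 12*u^2 + 6*u*v^2 - 6*u*v - 18*u - 2*v^2 + 7) du + (6*u^2*v - 6*u^2 - 2*u*v - 2*v^3 + 4*v^2 + 5*v - 7) dv.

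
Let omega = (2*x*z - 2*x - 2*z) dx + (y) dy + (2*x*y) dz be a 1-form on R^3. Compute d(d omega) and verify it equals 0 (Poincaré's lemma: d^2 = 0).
d(d omega) = 0

Step 1: d omega = sum_{i<j} (∂f_j/∂x_i - ∂f_i/∂x_j) dx_i ∧ dx_j:
  coeff of dx ∧ dy: 0
  coeff of dx ∧ dz: -2*x + 2*y + 2
  coeff of dy ∧ dz: 2*x
Step 2: Apply d again to each 2-form coefficient. The only possible 3-form in R^3 is dx ∧ dy ∧ dz, with coefficient
  ∂(coeff of dy∧dz)/∂x - ∂(coeff of dx∧dz)/∂y + ∂(coeff of dx∧dy)/∂z
  = ∂/∂x (2*x) - ∂/∂y (-2*x + 2*y + 2) + ∂/∂z (0).
Each of these terms simplifies to sums of mixed partials that cancel in pairs. The result is 0 (by equality of mixed partials for smooth functions — Schwarz / Clairaut).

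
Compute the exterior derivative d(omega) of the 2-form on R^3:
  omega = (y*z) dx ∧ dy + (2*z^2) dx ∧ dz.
d(omega) = (y) dx ∧ dy ∧ dz

For a 2-form omega = sum_{i<j} g_{ij} dx_i ∧ dx_j, the exterior derivative is
  d(omega) = sum_{i<j} d(g_{ij}) ∧ dx_i ∧ dx_j = sum_{i<j, k} (∂g_{ij}/∂x_k) dx_k ∧ dx_i ∧ dx_j.
Expand each term, using dx_k ∧ dx_i ∧ dx_j = sgn(permutation) dx_{(a)} ∧ dx_{(b)} ∧ dx_{(c)} with (a < b < c) sorted:
  d(y*z) includes (∂/∂z)(y*z) dz = (y) dz, which multiplied by dx ∧ dy gives (y) dx ∧ dy ∧ dz
Collecting like 3-forms: d(omega) = (y) dx ∧ dy ∧ dz.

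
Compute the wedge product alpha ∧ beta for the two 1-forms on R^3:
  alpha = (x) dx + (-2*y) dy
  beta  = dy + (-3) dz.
alpha ∧ beta = (x) dx ∧ dy + (-3*x) dx ∧ dz + (6*y) dy ∧ dz

Distribute the wedge, using dx_i ∧ dx_j = -dx_j ∧ dx_i and dx_i ∧ dx_i = 0. For each pair (i, j) with i < j, the coefficient of dx_i ∧ dx_j in alpha ∧ beta is (alpha_i * beta_j - alpha_j * beta_i). Collecting: alpha ∧ beta = (x) dx ∧ dy + (-3*x) dx ∧ dz + (6*y) dy ∧ dz.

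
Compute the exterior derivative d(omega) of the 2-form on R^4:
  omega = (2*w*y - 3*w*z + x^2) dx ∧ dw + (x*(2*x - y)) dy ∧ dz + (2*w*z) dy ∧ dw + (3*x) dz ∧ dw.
d(omega) = (-2*w) dx ∧ dy ∧ dw + (3*w + 3) dx ∧ dz ∧ dw + (4*x - y) dx ∧ dy ∧ dz + (-2*w) dy ∧ dz ∧ dw

For a 2-form omega = sum_{i<j} g_{ij} dx_i ∧ dx_j, the exterior derivative is
  d(omega) = sum_{i<j} d(g_{ij}) ∧ dx_i ∧ dx_j = sum_{i<j, k} (∂g_{ij}/∂x_k) dx_k ∧ dx_i ∧ dx_j.
Expand each term, using dx_k ∧ dx_i ∧ dx_j = sgn(permutation) dx_{(a)} ∧ dx_{(b)} ∧ dx_{(c)} with (a < b < c) sorted:
  d(2*w*y - 3*w*z + x^2) includes (∂/∂y)(2*w*y - 3*w*z + x^2) dy = (2*w) dy, which multiplied by dx ∧ dw gives (-2*w) dx ∧ dy ∧ dw
  d(2*w*y - 3*w*z + x^2) includes (∂/∂z)(2*w*y - 3*w*z + x^2) dz = (-3*w) dz, which multiplied by dx ∧ dw gives (3*w) dx ∧ dz ∧ dw
  d(x*(2*x - y)) includes (∂/∂x)(x*(2*x - y)) dx = (4*x - y) dx, which multiplied by dy ∧ dz gives (4*x - y) dx ∧ dy ∧ dz
  d(2*w*z) includes (∂/∂z)(2*w*z) dz = (2*w) dz, which multiplied by dy ∧ dw gives (-2*w) dy ∧ dz ∧ dw
  d(3*x) includes (∂/∂x)(3*x) dx = (3) dx, which multiplied by dz ∧ dw gives (3) dx ∧ dz ∧ dw
Collecting like 3-forms: d(omega) = (-2*w) dx ∧ dy ∧ dw + (3*w + 3) dx ∧ dz ∧ dw + (4*x - y) dx ∧ dy ∧ dz + (-2*w) dy ∧ dz ∧ dw.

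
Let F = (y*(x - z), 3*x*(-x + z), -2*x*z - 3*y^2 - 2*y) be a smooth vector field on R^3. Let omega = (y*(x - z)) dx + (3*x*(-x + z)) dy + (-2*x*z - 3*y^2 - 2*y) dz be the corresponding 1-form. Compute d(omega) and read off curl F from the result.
d(omega) = (-3*x - 6*y - 2) dy ∧ dz + (-y + 2*z) dz ∧ dx + (-7*x + 4*z) dx ∧ dy; curl F = (-3*x - 6*y - 2, -y + 2*z, -7*x + 4*z)

d omega = sum_{i<j} (∂f_j/∂x_i - ∂f_i/∂x_j) dx_i ∧ dx_j. Under the identification (dy ∧ dz, dz ∧ dx, dx ∧ dy) ↔ (e_x, e_y, e_z), the coefficients are exactly the components of curl F. Compute:
  ∂R/∂y - ∂Q/∂z = (-6*y - 2) - (3*x) = -3*x - 6*y - 2
  ∂P/∂z - ∂R/∂x = (-y) - (-2*z) = -y + 2*z
  ∂Q/∂x - ∂P/∂y = (-6*x + 3*z) - (x - z) = -7*x + 4*z.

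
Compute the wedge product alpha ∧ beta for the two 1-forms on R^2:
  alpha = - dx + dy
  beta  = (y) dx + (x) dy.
alpha ∧ beta = (-x - y) dx ∧ dy

Distribute the wedge, using dx_i ∧ dx_j = -dx_j ∧ dx_i and dx_i ∧ dx_i = 0. For each pair (i, j) with i < j, the coefficient of dx_i ∧ dx_j in alpha ∧ beta is (alpha_i * beta_j - alpha_j * beta_i). Collecting: alpha ∧ beta = (-x - y) dx ∧ dy.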